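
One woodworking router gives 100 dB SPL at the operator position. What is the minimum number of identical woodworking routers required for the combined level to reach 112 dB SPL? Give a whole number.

The shortfall is 112 − 100 = 12.0 dB, and N units add 10·log₁₀ N, so need 10·log₁₀ N ≥ 12.0.
N ≥ 10^(12.0/10) = 15.849, so N = 16.

16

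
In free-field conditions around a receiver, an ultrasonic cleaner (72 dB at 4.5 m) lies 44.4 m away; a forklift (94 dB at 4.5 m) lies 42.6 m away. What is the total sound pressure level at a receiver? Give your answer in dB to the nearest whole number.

75 dB

Apply inverse-square spreading to bring every level to the receiver, then sum 10^(L/10).
ultrasonic cleaner: 72 − 20·log₁₀(44.4/4.5) = 72 − 19.88 = 52.12 dB.
forklift: 94 − 20·log₁₀(42.6/4.5) = 94 − 19.52 = 74.48 dB.
Σ 10^(L/10) = 2.819e+07 → L_total = 10·log₁₀(2.819e+07) = 74.50 dB.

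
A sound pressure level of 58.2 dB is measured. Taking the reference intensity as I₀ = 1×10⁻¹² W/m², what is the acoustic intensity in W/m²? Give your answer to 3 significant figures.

6.61e-07 W/m²

I/I₀ = 10^(58.2/10) = 6.607e+05, so I = 6.607e+05 × 10⁻¹² W/m².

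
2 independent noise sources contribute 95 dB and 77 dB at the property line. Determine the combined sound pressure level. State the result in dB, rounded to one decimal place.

95.1 dB

Incoherent sources combine by intensity addition: L_total = 10·log₁₀(Σ 10^(L_i/10)).
Σ 10^(L/10) = 10^(95/10) + 10^(77/10) = 3.212e+09.
L_total = 10·log₁₀(3.212e+09) = 95.07 dB.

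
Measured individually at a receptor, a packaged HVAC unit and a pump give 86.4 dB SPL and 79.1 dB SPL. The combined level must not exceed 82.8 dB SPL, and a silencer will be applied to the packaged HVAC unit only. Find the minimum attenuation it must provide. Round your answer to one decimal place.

6.0 dB

The untreated sources together contribute 10^(79.1/10) = 8.128e+07, i.e. 79.10 dB SPL.
The limit corresponds to 10^(82.8/10) = 1.905e+08; subtracting the fixed part leaves 1.093e+08 for the packaged HVAC unit, i.e. 80.38 dB SPL.
So the packaged HVAC unit must be reduced from 86.4 to 80.38 dB SPL: IL = 6.02 dB.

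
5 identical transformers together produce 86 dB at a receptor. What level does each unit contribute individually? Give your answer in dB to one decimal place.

79.0 dB

5 equal contributions raise the level by 10·log₁₀ 5 = 6.990 dB, so each unit alone gives 86 − 6.990.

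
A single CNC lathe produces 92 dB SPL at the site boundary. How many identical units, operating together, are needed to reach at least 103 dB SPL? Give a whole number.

13

The shortfall is 103 − 92 = 11.0 dB, and N units add 10·log₁₀ N, so need 10·log₁₀ N ≥ 11.0.
N ≥ 10^(11.0/10) = 12.589, so N = 13.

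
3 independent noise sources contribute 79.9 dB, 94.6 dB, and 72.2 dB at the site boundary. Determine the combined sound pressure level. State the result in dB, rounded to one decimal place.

94.8 dB

Incoherent sources combine by intensity addition: L_total = 10·log₁₀(Σ 10^(L_i/10)).
Σ 10^(L/10) = 10^(79.9/10) + 10^(94.6/10) + 10^(72.2/10) = 2.998e+09.
L_total = 10·log₁₀(2.998e+09) = 94.77 dB.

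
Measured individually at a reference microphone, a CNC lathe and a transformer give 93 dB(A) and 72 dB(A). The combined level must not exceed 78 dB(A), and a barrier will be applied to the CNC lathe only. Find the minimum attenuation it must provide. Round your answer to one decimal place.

Fixed contribution from the other source: Σ 10^(L/10) = 10^(72/10) = 1.585e+07 (72.00 dB(A)).
To meet 78 dB(A) overall, the treated CNC lathe may contribute at most 10^(78/10) − 1.585e+07 = 4.725e+07, i.e. 76.74 dB(A).
Required insertion loss = 93 − 76.74 = 16.26 dB.

16.3 dB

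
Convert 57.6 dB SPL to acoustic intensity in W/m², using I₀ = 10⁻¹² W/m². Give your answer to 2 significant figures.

5.8e-07 W/m²

L = 10·log₁₀(I/I₀) ⇒ I = I₀·10^(L/10) = 10⁻¹² × 10^5.76.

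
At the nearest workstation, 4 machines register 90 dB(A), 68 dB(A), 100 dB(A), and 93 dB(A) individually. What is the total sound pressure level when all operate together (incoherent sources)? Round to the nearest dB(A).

101 dB(A)

Incoherent sources combine by intensity addition: L_total = 10·log₁₀(Σ 10^(L_i/10)).
Σ 10^(L/10) = 10^(90/10) + 10^(68/10) + 10^(100/10) + 10^(93/10) = 1.300e+10.
L_total = 10·log₁₀(1.300e+10) = 101.14 dB(A).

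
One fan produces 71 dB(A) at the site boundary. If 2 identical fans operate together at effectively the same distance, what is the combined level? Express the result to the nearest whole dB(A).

L_total = L₁ + 10·log₁₀ N for N identical incoherent sources.
L_total = 71 + 10·log₁₀(2) = 71 + 3.010 = 74.01 dB(A).

74 dB(A)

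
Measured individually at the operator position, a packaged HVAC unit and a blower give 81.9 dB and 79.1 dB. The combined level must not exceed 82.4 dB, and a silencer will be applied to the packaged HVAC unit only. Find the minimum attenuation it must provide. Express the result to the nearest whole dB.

Everything except the packaged HVAC unit sums to 10^(79.1/10) = 8.128e+07 in linear terms, 79.10 dB.
To meet 82.4 dB overall, the treated packaged HVAC unit may contribute at most 10^(82.4/10) − 8.128e+07 = 9.250e+07, i.e. 79.66 dB.
Required insertion loss = 81.9 − 79.66 = 2.24 dB.

2 dB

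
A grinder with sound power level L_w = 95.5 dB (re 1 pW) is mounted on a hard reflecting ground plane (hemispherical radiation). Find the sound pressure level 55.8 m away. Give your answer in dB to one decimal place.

52.6 dB

Free-field hemispherical radiation: L_p = L_w − 10·log₁₀(2π·r²), r = 55.8 m.
2π·r² = 1.956e+04 m², 10·log₁₀ of that is 42.914 dB.
L_p = 95.5 − 42.914 = 52.59 dB.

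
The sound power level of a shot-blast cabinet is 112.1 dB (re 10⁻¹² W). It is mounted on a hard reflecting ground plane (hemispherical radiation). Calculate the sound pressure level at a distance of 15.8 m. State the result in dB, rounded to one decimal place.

80.1 dB

Free-field hemispherical radiation: L_p = L_w − 10·log₁₀(2π·r²), r = 15.8 m.
2π·r² = 1569 m², 10·log₁₀ of that is 31.955 dB.
L_p = 112.1 − 31.955 = 80.15 dB.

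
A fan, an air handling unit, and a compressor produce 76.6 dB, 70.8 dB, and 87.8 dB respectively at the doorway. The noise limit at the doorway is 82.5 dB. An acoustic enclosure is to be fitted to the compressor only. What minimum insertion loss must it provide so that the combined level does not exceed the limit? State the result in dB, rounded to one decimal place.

7.0 dB

Fixed contribution from the other sources: Σ 10^(L/10) = 10^(76.6/10) + 10^(70.8/10) = 5.773e+07 (77.61 dB).
The limit corresponds to 10^(82.5/10) = 1.778e+08; subtracting the fixed part leaves 1.201e+08 for the compressor, i.e. 80.80 dB.
So the compressor must be reduced from 87.8 to 80.80 dB: IL = 7.00 dB.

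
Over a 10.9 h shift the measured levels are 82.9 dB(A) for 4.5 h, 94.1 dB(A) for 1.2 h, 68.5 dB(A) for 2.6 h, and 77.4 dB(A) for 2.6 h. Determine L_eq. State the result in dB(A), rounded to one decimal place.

85.8 dB(A)

Weight each interval's intensity by its duration and average over T = 10.9 h:
Σ tᵢ·10^(Lᵢ/10) = 4.5·10^(82.9/10) + 1.2·10^(94.1/10) + 2.6·10^(68.5/10) + 2.6·10^(77.4/10) = 4.123e+09.
L_eq = 10·log₁₀(4.123e+09/10.9) = 85.78 dB(A).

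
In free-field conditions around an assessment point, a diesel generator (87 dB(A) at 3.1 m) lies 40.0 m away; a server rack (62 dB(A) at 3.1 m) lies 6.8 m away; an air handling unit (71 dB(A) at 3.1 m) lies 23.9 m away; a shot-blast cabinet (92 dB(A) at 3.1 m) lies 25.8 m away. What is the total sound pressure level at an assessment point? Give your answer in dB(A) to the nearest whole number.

74 dB(A)

First find each source's level at the receiver (point-source: −20·log₁₀(r/r_ref)), then combine on an intensity basis.
diesel generator: 87 − 20·log₁₀(40.0/3.1) = 87 − 22.21 = 64.79 dB(A).
server rack: 62 − 20·log₁₀(6.8/3.1) = 62 − 6.82 = 55.18 dB(A).
air handling unit: 71 − 20·log₁₀(23.9/3.1) = 71 − 17.74 = 53.26 dB(A).
shot-blast cabinet: 92 − 20·log₁₀(25.8/3.1) = 92 − 18.41 = 73.59 dB(A).
Σ 10^(L/10) = 2.643e+07 → L_total = 10·log₁₀(2.643e+07) = 74.22 dB(A).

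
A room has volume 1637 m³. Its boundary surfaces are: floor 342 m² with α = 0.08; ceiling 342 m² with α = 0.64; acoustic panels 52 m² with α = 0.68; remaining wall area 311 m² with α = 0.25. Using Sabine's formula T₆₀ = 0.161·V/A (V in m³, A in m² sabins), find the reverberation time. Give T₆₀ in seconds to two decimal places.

Summing Sᵢαᵢ: 342·0.08 + 342·0.64 + 52·0.68 + 311·0.25 = 359.35 m².
T₆₀ = 0.161 × 1637 / 359.35 = 0.733 s.

0.73 s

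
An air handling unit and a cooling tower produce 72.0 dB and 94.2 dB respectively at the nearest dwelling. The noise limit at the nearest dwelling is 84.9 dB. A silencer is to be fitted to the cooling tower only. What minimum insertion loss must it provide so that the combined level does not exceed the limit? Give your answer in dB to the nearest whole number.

Everything except the cooling tower sums to 10^(72.0/10) = 1.585e+07 in linear terms, 72.00 dB.
The limit corresponds to 10^(84.9/10) = 3.090e+08; subtracting the fixed part leaves 2.932e+08 for the cooling tower, i.e. 84.67 dB.
Required insertion loss = 94.2 − 84.67 = 9.53 dB.

10 dB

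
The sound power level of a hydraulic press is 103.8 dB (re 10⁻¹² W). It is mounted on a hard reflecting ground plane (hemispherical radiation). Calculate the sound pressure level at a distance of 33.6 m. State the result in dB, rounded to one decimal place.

65.3 dB

Free-field hemispherical radiation: L_p = L_w − 10·log₁₀(2π·r²), r = 33.6 m.
2π·r² = 7093 m², 10·log₁₀ of that is 38.509 dB.
L_p = 103.8 − 38.509 = 65.29 dB.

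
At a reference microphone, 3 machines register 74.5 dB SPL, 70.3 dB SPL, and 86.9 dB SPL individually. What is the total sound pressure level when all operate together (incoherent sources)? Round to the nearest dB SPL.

Incoherent sources combine by intensity addition: L_total = 10·log₁₀(Σ 10^(L_i/10)).
Σ 10^(L/10) = 10^(74.5/10) + 10^(70.3/10) + 10^(86.9/10) = 5.287e+08.
L_total = 10·log₁₀(5.287e+08) = 87.23 dB SPL.

87 dB SPL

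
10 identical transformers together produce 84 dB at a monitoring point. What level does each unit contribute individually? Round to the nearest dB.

For N identical incoherent sources L_total = L₁ + 10·log₁₀ N, so L₁ = 84 − 10·log₁₀(10) = 84 − 10.000.

74 dB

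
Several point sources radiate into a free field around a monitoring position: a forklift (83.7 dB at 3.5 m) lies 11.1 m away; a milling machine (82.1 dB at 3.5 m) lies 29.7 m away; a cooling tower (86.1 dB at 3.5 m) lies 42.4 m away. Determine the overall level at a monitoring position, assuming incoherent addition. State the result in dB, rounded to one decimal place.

Apply inverse-square spreading to bring every level to the receiver, then sum 10^(L/10).
forklift: 83.7 − 20·log₁₀(11.1/3.5) = 83.7 − 10.03 = 73.67 dB.
milling machine: 82.1 − 20·log₁₀(29.7/3.5) = 82.1 − 18.57 = 63.53 dB.
cooling tower: 86.1 − 20·log₁₀(42.4/3.5) = 86.1 − 21.67 = 64.43 dB.
Σ 10^(L/10) = 2.834e+07 → L_total = 10·log₁₀(2.834e+07) = 74.52 dB.

74.5 dB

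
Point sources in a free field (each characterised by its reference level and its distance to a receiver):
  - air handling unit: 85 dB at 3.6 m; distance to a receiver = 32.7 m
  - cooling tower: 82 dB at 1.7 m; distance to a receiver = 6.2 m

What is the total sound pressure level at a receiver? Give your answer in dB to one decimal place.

72.0 dB

First find each source's level at the receiver (point-source: −20·log₁₀(r/r_ref)), then combine on an intensity basis.
air handling unit: 85 − 20·log₁₀(32.7/3.6) = 85 − 19.16 = 65.84 dB.
cooling tower: 82 − 20·log₁₀(6.2/1.7) = 82 − 11.24 = 70.76 dB.
Σ 10^(L/10) = 1.575e+07 → L_total = 10·log₁₀(1.575e+07) = 71.97 dB.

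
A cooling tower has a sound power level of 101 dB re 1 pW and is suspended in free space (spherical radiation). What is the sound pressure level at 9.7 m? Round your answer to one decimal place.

70.3 dB

Free-field spherical radiation: L_p = L_w − 10·log₁₀(4π·r²), r = 9.7 m.
4π·r² = 1182 m², 10·log₁₀ of that is 30.728 dB.
L_p = 101 − 30.728 = 70.27 dB.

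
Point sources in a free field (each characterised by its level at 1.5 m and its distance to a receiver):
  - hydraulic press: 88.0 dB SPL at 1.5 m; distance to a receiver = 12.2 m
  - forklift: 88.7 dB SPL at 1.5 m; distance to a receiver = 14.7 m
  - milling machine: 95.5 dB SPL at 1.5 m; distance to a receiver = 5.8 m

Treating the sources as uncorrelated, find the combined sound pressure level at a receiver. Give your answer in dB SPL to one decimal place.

84.1 dB SPL

First find each source's level at the receiver (point-source: −20·log₁₀(r/r_ref)), then combine on an intensity basis.
hydraulic press: 88.0 − 20·log₁₀(12.2/1.5) = 88.0 − 18.21 = 69.79 dB SPL.
forklift: 88.7 − 20·log₁₀(14.7/1.5) = 88.7 − 19.82 = 68.88 dB SPL.
milling machine: 95.5 − 20·log₁₀(5.8/1.5) = 95.5 − 11.75 = 83.75 dB SPL.
Σ 10^(L/10) = 2.546e+08 → L_total = 10·log₁₀(2.546e+08) = 84.06 dB SPL.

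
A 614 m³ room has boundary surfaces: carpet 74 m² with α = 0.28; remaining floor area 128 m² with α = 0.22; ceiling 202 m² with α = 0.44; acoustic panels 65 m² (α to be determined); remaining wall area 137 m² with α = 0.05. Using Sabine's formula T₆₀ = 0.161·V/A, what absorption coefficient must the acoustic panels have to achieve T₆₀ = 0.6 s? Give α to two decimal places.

Required total absorption A = 0.161·614/0.6 = 164.76 m².
Absorption from the other surfaces = 74·0.28 + 128·0.22 + 202·0.44 + 137·0.05 = 144.61 m², so the acoustic panels must supply 20.15 m² over 65 m².
α = 20.15/65 = 0.310.

0.31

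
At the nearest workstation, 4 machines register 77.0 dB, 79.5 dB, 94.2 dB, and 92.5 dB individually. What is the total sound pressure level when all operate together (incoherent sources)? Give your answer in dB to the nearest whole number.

Incoherent sources combine by intensity addition: L_total = 10·log₁₀(Σ 10^(L_i/10)).
Σ 10^(L/10) = 10^(77.0/10) + 10^(79.5/10) + 10^(94.2/10) + 10^(92.5/10) = 4.548e+09.
L_total = 10·log₁₀(4.548e+09) = 96.58 dB.

97 dB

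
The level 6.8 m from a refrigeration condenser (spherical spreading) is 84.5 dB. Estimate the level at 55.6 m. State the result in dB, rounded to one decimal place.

For a point source, L₂ = L₁ − 20·log₁₀(r₂/r₁).
L₂ = 84.5 − 20·log₁₀(55.6/6.8) = 84.5 − 18.251 = 66.25 dB.

66.2 dB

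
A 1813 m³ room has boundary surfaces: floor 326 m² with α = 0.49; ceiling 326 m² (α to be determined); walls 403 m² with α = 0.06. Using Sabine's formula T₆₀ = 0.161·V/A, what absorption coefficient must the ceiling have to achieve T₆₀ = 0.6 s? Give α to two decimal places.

Required total absorption A = 0.161·1813/0.6 = 486.49 m².
Absorption from the other surfaces = 326·0.49 + 403·0.06 = 183.92 m², so the ceiling must supply 302.57 m² over 326 m².
α = 302.57/326 = 0.928.

0.93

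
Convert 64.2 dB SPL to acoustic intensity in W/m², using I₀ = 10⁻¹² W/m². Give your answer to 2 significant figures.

I/I₀ = 10^(64.2/10) = 2.63e+06, so I = 2.63e+06 × 10⁻¹² W/m².

2.6e-06 W/m²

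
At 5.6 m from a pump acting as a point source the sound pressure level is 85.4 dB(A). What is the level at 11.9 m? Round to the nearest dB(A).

For a point source, L₂ = L₁ − 20·log₁₀(r₂/r₁).
L₂ = 85.4 − 20·log₁₀(11.9/5.6) = 85.4 − 6.547 = 78.85 dB(A).

79 dB(A)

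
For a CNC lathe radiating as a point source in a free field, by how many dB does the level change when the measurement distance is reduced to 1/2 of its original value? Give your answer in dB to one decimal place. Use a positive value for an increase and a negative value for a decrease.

A point source loses 6 dB per doubling of distance; generally ΔL = −20·log₁₀(r₂/r₁).
ΔL = −20·log₁₀(0.5) = +6.02 dB.

+6.0 dB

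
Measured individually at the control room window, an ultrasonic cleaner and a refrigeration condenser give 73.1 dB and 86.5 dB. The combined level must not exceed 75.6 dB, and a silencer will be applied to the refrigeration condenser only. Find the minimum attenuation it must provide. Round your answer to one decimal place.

14.5 dB

Fixed contribution from the other source: Σ 10^(L/10) = 10^(73.1/10) = 2.042e+07 (73.10 dB).
The limit corresponds to 10^(75.6/10) = 3.631e+07; subtracting the fixed part leaves 1.589e+07 for the refrigeration condenser, i.e. 72.01 dB.
Required insertion loss = 86.5 − 72.01 = 14.49 dB.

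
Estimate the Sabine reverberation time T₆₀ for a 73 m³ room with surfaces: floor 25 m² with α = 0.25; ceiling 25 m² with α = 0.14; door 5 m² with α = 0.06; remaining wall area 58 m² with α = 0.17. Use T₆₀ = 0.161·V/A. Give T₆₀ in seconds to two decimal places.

Total absorption A = 25·0.25 + 25·0.14 + 5·0.06 + 58·0.17 = 19.91 m² sabins.
T₆₀ = 0.161 × 73 / 19.91 = 0.590 s.

0.59 s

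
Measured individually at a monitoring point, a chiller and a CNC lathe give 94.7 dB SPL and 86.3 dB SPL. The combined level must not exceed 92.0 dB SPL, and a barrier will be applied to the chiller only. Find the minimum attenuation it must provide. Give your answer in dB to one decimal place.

Fixed contribution from the other source: Σ 10^(L/10) = 10^(86.3/10) = 4.266e+08 (86.30 dB SPL).
The limit corresponds to 10^(92.0/10) = 1.585e+09; subtracting the fixed part leaves 1.158e+09 for the chiller, i.e. 90.64 dB SPL.
So the chiller must be reduced from 94.7 to 90.64 dB SPL: IL = 4.06 dB.

4.1 dB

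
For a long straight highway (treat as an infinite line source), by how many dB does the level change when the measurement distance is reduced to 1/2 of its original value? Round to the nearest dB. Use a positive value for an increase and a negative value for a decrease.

+3 dB

A line source loses 3 dB per doubling of distance; generally ΔL = −10·log₁₀(r₂/r₁).
ΔL = −10·log₁₀(0.5) = +3.01 dB.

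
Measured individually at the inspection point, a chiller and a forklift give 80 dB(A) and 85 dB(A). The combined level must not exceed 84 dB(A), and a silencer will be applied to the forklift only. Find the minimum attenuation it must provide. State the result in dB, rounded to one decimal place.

Everything except the forklift sums to 10^(80/10) = 1.000e+08 in linear terms, 80.00 dB(A).
The limit corresponds to 10^(84/10) = 2.512e+08; subtracting the fixed part leaves 1.512e+08 for the forklift, i.e. 81.80 dB(A).
Required insertion loss = 85 − 81.80 = 3.20 dB.

3.2 dB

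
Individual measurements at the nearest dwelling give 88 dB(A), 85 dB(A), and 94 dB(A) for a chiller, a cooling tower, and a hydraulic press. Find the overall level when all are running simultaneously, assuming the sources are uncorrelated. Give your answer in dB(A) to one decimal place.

95.4 dB(A)

For uncorrelated sources the intensities add, so convert each level to linear form, sum, and take 10·log₁₀ of the total.
Σ 10^(L/10) = 10^(88/10) + 10^(85/10) + 10^(94/10) = 3.459e+09.
L_total = 10·log₁₀(3.459e+09) = 95.39 dB(A).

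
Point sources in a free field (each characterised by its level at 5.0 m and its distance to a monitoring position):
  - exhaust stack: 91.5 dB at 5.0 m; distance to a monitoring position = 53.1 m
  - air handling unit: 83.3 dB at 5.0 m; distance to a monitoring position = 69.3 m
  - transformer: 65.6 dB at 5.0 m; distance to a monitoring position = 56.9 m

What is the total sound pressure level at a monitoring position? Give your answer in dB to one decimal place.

71.4 dB

Apply inverse-square spreading to bring every level to the receiver, then sum 10^(L/10).
exhaust stack: 91.5 − 20·log₁₀(53.1/5.0) = 91.5 − 20.52 = 70.98 dB.
air handling unit: 83.3 − 20·log₁₀(69.3/5.0) = 83.3 − 22.84 = 60.46 dB.
transformer: 65.6 − 20·log₁₀(56.9/5.0) = 65.6 − 21.12 = 44.48 dB.
Σ 10^(L/10) = 1.367e+07 → L_total = 10·log₁₀(1.367e+07) = 71.36 dB.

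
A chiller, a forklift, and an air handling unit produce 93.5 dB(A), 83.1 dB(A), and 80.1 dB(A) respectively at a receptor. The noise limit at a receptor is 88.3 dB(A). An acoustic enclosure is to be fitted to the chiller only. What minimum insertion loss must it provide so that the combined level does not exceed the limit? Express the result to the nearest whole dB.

8 dB

The untreated sources together contribute 10^(83.1/10) + 10^(80.1/10) = 3.065e+08, i.e. 84.86 dB(A).
To meet 88.3 dB(A) overall, the treated chiller may contribute at most 10^(88.3/10) − 3.065e+08 = 3.696e+08, i.e. 85.68 dB(A).
Required insertion loss = 93.5 − 85.68 = 7.82 dB.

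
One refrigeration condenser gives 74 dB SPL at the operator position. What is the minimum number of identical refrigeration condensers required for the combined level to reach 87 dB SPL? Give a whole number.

20

Need L₁ + 10·log₁₀ N ≥ 87, i.e. log₁₀ N ≥ 1.30.
N ≥ 10^(13.0/10) = 19.953, so N = 20.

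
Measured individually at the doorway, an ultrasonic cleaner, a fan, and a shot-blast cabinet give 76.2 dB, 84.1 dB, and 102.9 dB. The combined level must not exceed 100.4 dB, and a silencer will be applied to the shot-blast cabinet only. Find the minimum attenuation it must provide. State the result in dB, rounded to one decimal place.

Everything except the shot-blast cabinet sums to 10^(76.2/10) + 10^(84.1/10) = 2.987e+08 in linear terms, 84.75 dB.
To meet 100.4 dB overall, the treated shot-blast cabinet may contribute at most 10^(100.4/10) − 2.987e+08 = 1.067e+10, i.e. 100.28 dB.
So the shot-blast cabinet must be reduced from 102.9 to 100.28 dB: IL = 2.62 dB.

2.6 dB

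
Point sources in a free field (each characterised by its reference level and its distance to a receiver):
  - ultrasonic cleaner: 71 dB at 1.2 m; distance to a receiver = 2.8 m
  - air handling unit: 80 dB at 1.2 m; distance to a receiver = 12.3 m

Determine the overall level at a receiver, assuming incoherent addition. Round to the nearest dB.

65 dB

Apply inverse-square spreading to bring every level to the receiver, then sum 10^(L/10).
ultrasonic cleaner: 71 − 20·log₁₀(2.8/1.2) = 71 − 7.36 = 63.64 dB.
air handling unit: 80 − 20·log₁₀(12.3/1.2) = 80 − 20.21 = 59.79 dB.
Σ 10^(L/10) = 3.264e+06 → L_total = 10·log₁₀(3.264e+06) = 65.14 dB.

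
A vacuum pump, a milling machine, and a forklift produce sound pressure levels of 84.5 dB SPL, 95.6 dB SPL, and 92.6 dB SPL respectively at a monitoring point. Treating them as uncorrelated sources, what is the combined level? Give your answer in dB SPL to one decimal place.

Incoherent sources combine by intensity addition: L_total = 10·log₁₀(Σ 10^(L_i/10)).
Σ 10^(L/10) = 10^(84.5/10) + 10^(95.6/10) + 10^(92.6/10) = 5.732e+09.
L_total = 10·log₁₀(5.732e+09) = 97.58 dB SPL.

97.6 dB SPL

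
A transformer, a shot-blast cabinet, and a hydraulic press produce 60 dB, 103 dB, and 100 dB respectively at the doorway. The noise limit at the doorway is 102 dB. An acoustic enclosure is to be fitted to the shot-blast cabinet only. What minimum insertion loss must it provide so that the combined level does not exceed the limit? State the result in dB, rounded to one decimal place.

Fixed contribution from the other sources: Σ 10^(L/10) = 10^(60/10) + 10^(100/10) = 1.000e+10 (100.00 dB).
The limit corresponds to 10^(102/10) = 1.585e+10; subtracting the fixed part leaves 5.848e+09 for the shot-blast cabinet, i.e. 97.67 dB.
Required insertion loss = 103 − 97.67 = 5.33 dB.

5.3 dB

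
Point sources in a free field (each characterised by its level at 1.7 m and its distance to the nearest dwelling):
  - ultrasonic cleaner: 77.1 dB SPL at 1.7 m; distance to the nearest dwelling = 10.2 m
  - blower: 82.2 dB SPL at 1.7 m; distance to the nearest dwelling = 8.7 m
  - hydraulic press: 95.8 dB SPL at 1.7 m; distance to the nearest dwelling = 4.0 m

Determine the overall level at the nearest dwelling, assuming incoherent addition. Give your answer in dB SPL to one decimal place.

88.4 dB SPL

First find each source's level at the receiver (point-source: −20·log₁₀(r/r_ref)), then combine on an intensity basis.
ultrasonic cleaner: 77.1 − 20·log₁₀(10.2/1.7) = 77.1 − 15.56 = 61.54 dB SPL.
blower: 82.2 − 20·log₁₀(8.7/1.7) = 82.2 − 14.18 = 68.02 dB SPL.
hydraulic press: 95.8 − 20·log₁₀(4.0/1.7) = 95.8 − 7.43 = 88.37 dB SPL.
Σ 10^(L/10) = 6.945e+08 → L_total = 10·log₁₀(6.945e+08) = 88.42 dB SPL.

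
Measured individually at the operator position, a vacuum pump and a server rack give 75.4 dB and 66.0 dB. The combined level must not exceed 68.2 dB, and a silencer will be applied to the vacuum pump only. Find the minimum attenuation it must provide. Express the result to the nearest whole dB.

Everything except the vacuum pump sums to 10^(66.0/10) = 3.981e+06 in linear terms, 66.00 dB.
The limit corresponds to 10^(68.2/10) = 6.607e+06; subtracting the fixed part leaves 2.626e+06 for the vacuum pump, i.e. 64.19 dB.
So the vacuum pump must be reduced from 75.4 to 64.19 dB: IL = 11.21 dB.

11 dB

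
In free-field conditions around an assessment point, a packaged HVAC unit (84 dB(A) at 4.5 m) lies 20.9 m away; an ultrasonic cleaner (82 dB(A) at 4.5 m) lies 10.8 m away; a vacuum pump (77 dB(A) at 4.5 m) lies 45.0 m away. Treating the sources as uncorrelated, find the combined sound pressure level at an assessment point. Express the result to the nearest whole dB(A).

76 dB(A)

Apply inverse-square spreading to bring every level to the receiver, then sum 10^(L/10).
packaged HVAC unit: 84 − 20·log₁₀(20.9/4.5) = 84 − 13.34 = 70.66 dB(A).
ultrasonic cleaner: 82 − 20·log₁₀(10.8/4.5) = 82 − 7.60 = 74.40 dB(A).
vacuum pump: 77 − 20·log₁₀(45.0/4.5) = 77 − 20.00 = 57.00 dB(A).
Σ 10^(L/10) = 3.966e+07 → L_total = 10·log₁₀(3.966e+07) = 75.98 dB(A).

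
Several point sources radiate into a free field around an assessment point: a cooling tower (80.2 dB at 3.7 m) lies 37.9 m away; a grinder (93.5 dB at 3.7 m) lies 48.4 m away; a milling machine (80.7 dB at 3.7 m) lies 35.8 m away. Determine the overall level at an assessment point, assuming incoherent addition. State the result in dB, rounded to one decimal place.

Propagate each source to the receiver with L = L_ref − 20·log₁₀(r/r_ref), then add intensities.
cooling tower: 80.2 − 20·log₁₀(37.9/3.7) = 80.2 − 20.21 = 59.99 dB.
grinder: 93.5 − 20·log₁₀(48.4/3.7) = 93.5 − 22.33 = 71.17 dB.
milling machine: 80.7 − 20·log₁₀(35.8/3.7) = 80.7 − 19.71 = 60.99 dB.
Σ 10^(L/10) = 1.534e+07 → L_total = 10·log₁₀(1.534e+07) = 71.86 dB.

71.9 dB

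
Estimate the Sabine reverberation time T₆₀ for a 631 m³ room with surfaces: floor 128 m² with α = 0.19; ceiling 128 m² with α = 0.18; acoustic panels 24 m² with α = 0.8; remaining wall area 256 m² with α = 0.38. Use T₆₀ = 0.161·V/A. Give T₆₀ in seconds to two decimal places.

0.62 s

A = Σ Sᵢαᵢ = 128·0.19 + 128·0.18 + 24·0.8 + 256·0.38 = 163.84 m².
T₆₀ = 0.161 × 631 / 163.84 = 0.620 s.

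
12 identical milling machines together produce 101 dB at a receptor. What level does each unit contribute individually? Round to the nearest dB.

Dividing the total intensity by 12 lowers the level by 10·log₁₀ 12 = 10.792 dB: L₁ = 101 − 10.792.

90 dB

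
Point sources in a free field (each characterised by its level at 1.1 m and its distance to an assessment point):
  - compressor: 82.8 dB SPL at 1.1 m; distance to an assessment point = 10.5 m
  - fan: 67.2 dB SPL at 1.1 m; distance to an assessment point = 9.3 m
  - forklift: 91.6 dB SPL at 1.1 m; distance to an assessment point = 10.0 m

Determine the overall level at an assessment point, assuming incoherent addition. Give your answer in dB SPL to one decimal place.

72.9 dB SPL

Apply inverse-square spreading to bring every level to the receiver, then sum 10^(L/10).
compressor: 82.8 − 20·log₁₀(10.5/1.1) = 82.8 − 19.60 = 63.20 dB SPL.
fan: 67.2 − 20·log₁₀(9.3/1.1) = 67.2 − 18.54 = 48.66 dB SPL.
forklift: 91.6 − 20·log₁₀(10.0/1.1) = 91.6 − 19.17 = 72.43 dB SPL.
Σ 10^(L/10) = 1.965e+07 → L_total = 10·log₁₀(1.965e+07) = 72.93 dB SPL.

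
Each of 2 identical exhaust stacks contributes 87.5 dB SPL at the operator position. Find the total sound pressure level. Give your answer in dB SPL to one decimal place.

90.5 dB SPL

N identical incoherent sources raise the level by 10·log₁₀ N.
L_total = 87.5 + 10·log₁₀(2) = 87.5 + 3.010 = 90.51 dB SPL.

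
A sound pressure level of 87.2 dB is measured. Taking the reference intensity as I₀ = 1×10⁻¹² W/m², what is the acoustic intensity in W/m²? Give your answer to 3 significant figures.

L = 10·log₁₀(I/I₀) ⇒ I = I₀·10^(L/10) = 10⁻¹² × 10^8.72.

0.000525 W/m²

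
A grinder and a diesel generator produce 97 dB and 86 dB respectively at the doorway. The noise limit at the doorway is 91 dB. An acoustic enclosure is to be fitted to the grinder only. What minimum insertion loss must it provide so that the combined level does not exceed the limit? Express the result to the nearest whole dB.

Fixed contribution from the other source: Σ 10^(L/10) = 10^(86/10) = 3.981e+08 (86.00 dB).
To meet 91 dB overall, the treated grinder may contribute at most 10^(91/10) − 3.981e+08 = 8.608e+08, i.e. 89.35 dB.
Required insertion loss = 97 − 89.35 = 7.65 dB.

8 dB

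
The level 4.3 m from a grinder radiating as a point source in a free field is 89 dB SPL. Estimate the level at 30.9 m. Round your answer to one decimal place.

Point-source attenuation: ΔL = 20·log₁₀(r₂/r₁) = 20·log₁₀(30.9/4.3) = 17.130 dB.
L₂ = 89 − 20·log₁₀(30.9/4.3) = 89 − 17.130 = 71.87 dB SPL.

71.9 dB SPL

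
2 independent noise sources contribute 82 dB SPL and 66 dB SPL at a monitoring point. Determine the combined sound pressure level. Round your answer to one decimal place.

Incoherent sources combine by intensity addition: L_total = 10·log₁₀(Σ 10^(L_i/10)).
Σ 10^(L/10) = 10^(82/10) + 10^(66/10) = 1.625e+08.
L_total = 10·log₁₀(1.625e+08) = 82.11 dB SPL.

82.1 dB SPL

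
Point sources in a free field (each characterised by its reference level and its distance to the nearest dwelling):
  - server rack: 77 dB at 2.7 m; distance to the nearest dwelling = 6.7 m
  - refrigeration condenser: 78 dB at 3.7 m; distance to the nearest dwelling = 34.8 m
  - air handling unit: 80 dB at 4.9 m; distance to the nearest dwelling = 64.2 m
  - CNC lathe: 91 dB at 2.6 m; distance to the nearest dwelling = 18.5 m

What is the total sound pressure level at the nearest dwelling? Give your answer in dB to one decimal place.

Apply inverse-square spreading to bring every level to the receiver, then sum 10^(L/10).
server rack: 77 − 20·log₁₀(6.7/2.7) = 77 − 7.89 = 69.11 dB.
refrigeration condenser: 78 − 20·log₁₀(34.8/3.7) = 78 − 19.47 = 58.53 dB.
air handling unit: 80 − 20·log₁₀(64.2/4.9) = 80 − 22.35 = 57.65 dB.
CNC lathe: 91 − 20·log₁₀(18.5/2.6) = 91 − 17.04 = 73.96 dB.
Σ 10^(L/10) = 3.430e+07 → L_total = 10·log₁₀(3.430e+07) = 75.35 dB.

75.4 dB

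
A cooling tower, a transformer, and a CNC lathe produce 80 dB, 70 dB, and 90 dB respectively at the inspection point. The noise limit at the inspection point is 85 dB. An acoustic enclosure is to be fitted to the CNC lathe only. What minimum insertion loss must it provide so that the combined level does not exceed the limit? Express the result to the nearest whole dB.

Fixed contribution from the other sources: Σ 10^(L/10) = 10^(80/10) + 10^(70/10) = 1.100e+08 (80.41 dB).
The limit corresponds to 10^(85/10) = 3.162e+08; subtracting the fixed part leaves 2.062e+08 for the CNC lathe, i.e. 83.14 dB.
Required insertion loss = 90 − 83.14 = 6.86 dB.

7 dB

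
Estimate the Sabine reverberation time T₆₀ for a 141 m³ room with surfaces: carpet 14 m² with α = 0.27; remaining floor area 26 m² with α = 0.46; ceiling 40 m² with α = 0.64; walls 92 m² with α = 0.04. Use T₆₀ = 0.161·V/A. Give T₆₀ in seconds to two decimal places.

0.50 s

A = Σ Sᵢαᵢ = 14·0.27 + 26·0.46 + 40·0.64 + 92·0.04 = 45.02 m².
T₆₀ = 0.161 × 141 / 45.02 = 0.504 s.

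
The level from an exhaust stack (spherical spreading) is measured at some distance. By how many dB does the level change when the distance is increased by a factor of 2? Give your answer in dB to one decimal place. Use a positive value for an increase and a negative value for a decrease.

-6.0 dB

Point-source spreading: ΔL = −20·log₁₀(r₂/r₁).
ΔL = −20·log₁₀(2) = -6.02 dB.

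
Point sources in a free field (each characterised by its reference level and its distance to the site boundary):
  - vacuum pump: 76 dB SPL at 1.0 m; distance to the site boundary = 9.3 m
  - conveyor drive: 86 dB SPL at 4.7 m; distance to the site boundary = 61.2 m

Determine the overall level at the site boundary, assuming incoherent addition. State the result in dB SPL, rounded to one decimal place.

64.5 dB SPL

Propagate each source to the receiver with L = L_ref − 20·log₁₀(r/r_ref), then add intensities.
vacuum pump: 76 − 20·log₁₀(9.3/1.0) = 76 − 19.37 = 56.63 dB SPL.
conveyor drive: 86 − 20·log₁₀(61.2/4.7) = 86 − 22.29 = 63.71 dB SPL.
Σ 10^(L/10) = 2.808e+06 → L_total = 10·log₁₀(2.808e+06) = 64.48 dB SPL.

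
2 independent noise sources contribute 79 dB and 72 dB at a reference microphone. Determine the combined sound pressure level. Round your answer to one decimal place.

79.8 dB

For uncorrelated sources the intensities add, so convert each level to linear form, sum, and take 10·log₁₀ of the total.
Σ 10^(L/10) = 10^(79/10) + 10^(72/10) = 9.528e+07.
L_total = 10·log₁₀(9.528e+07) = 79.79 dB.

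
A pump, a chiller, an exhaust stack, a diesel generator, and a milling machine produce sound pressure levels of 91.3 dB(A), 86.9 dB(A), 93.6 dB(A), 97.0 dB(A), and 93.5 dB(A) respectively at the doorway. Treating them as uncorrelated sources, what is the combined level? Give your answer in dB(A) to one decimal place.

100.6 dB(A)

Incoherent sources combine by intensity addition: L_total = 10·log₁₀(Σ 10^(L_i/10)).
Σ 10^(L/10) = 10^(91.3/10) + 10^(86.9/10) + 10^(93.6/10) + 10^(97.0/10) + 10^(93.5/10) = 1.138e+10.
L_total = 10·log₁₀(1.138e+10) = 100.56 dB(A).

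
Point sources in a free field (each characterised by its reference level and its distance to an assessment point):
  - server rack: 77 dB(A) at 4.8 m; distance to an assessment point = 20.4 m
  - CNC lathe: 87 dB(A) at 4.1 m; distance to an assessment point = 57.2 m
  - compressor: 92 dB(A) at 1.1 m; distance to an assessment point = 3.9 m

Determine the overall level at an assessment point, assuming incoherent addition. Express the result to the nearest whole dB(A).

Propagate each source to the receiver with L = L_ref − 20·log₁₀(r/r_ref), then add intensities.
server rack: 77 − 20·log₁₀(20.4/4.8) = 77 − 12.57 = 64.43 dB(A).
CNC lathe: 87 − 20·log₁₀(57.2/4.1) = 87 − 22.89 = 64.11 dB(A).
compressor: 92 − 20·log₁₀(3.9/1.1) = 92 − 10.99 = 81.01 dB(A).
Σ 10^(L/10) = 1.314e+08 → L_total = 10·log₁₀(1.314e+08) = 81.19 dB(A).

81 dB(A)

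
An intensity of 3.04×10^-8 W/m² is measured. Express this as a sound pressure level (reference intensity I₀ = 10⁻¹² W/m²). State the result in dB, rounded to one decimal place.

44.8 dB

I/I₀ = 3.04×10^-8/10⁻¹² = 3.04×10^4, and L = 10·log₁₀(I/I₀).
L = 10·(0.4829 + 4) = 44.83 dB.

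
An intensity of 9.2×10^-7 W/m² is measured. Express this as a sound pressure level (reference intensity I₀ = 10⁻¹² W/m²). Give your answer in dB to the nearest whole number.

60 dB

Dividing by I₀ shifts the exponent by 12: I/I₀ = 9.2×10^5.
L = 10·(0.9638 + 5) = 59.64 dB.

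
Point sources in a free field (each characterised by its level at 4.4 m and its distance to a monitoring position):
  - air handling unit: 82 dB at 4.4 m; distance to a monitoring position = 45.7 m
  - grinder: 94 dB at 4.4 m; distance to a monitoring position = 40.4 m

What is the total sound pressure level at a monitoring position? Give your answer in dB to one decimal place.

75.0 dB

Apply inverse-square spreading to bring every level to the receiver, then sum 10^(L/10).
air handling unit: 82 − 20·log₁₀(45.7/4.4) = 82 − 20.33 = 61.67 dB.
grinder: 94 − 20·log₁₀(40.4/4.4) = 94 − 19.26 = 74.74 dB.
Σ 10^(L/10) = 3.126e+07 → L_total = 10·log₁₀(3.126e+07) = 74.95 dB.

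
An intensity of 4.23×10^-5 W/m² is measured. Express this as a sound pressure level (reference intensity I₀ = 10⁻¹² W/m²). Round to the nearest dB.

L = 10·log₁₀(I/I₀) = 10·log₁₀(4.23×10^-5/10⁻¹²) = 10·log₁₀(4.23×10^7).
L = 10·(0.6263 + 7) = 76.26 dB.

76 dB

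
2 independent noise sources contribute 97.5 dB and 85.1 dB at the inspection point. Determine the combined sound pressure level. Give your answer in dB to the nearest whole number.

98 dB

Incoherent sources combine by intensity addition: L_total = 10·log₁₀(Σ 10^(L_i/10)).
Σ 10^(L/10) = 10^(97.5/10) + 10^(85.1/10) = 5.947e+09.
L_total = 10·log₁₀(5.947e+09) = 97.74 dB.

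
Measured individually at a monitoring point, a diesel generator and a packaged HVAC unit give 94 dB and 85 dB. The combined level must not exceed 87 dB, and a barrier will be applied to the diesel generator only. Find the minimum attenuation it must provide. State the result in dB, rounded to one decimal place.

Fixed contribution from the other source: Σ 10^(L/10) = 10^(85/10) = 3.162e+08 (85.00 dB).
The limit corresponds to 10^(87/10) = 5.012e+08; subtracting the fixed part leaves 1.850e+08 for the diesel generator, i.e. 82.67 dB.
So the diesel generator must be reduced from 94 to 82.67 dB: IL = 11.33 dB.

11.3 dB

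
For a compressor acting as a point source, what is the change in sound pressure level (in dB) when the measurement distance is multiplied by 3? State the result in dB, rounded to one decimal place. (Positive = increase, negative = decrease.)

-9.5 dB

Point-source spreading: ΔL = −20·log₁₀(r₂/r₁).
ΔL = −20·log₁₀(3) = -9.54 dB.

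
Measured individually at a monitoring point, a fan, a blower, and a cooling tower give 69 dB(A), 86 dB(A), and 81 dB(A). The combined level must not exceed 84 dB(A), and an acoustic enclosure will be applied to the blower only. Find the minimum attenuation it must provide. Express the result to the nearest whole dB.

5 dB

Fixed contribution from the other sources: Σ 10^(L/10) = 10^(69/10) + 10^(81/10) = 1.338e+08 (81.27 dB(A)).
The limit corresponds to 10^(84/10) = 2.512e+08; subtracting the fixed part leaves 1.174e+08 for the blower, i.e. 80.69 dB(A).
So the blower must be reduced from 86 to 80.69 dB(A): IL = 5.31 dB.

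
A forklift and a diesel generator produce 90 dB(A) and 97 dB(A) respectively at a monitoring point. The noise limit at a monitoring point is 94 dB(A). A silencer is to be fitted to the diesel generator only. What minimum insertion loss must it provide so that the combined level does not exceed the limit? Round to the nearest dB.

5 dB

The untreated sources together contribute 10^(90/10) = 1.000e+09, i.e. 90.00 dB(A).
To meet 94 dB(A) overall, the treated diesel generator may contribute at most 10^(94/10) − 1.000e+09 = 1.512e+09, i.e. 91.80 dB(A).
Required insertion loss = 97 − 91.80 = 5.20 dB.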